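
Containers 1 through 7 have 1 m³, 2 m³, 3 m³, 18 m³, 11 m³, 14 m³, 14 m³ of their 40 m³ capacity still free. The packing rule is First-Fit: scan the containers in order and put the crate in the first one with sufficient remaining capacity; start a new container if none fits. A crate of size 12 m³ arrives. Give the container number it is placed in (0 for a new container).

Containers with room: container 4 (18 m³), container 6 (14 m³), container 7 (14 m³).
The first with room is container 4.

4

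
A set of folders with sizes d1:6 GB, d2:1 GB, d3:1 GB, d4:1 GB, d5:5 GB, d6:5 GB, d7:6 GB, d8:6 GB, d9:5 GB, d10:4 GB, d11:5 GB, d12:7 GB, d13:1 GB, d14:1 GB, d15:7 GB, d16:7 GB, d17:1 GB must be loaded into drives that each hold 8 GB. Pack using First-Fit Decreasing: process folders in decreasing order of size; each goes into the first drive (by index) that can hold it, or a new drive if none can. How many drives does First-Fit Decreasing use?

Sorted descending: 7, 7, 7, 6, 6, 6, 5, 5, 5, 5, 4, 1, 1, 1, 1, 1, 1.
7 GB → drive 1 (remaining 1 GB)
7 GB → drive 2 (remaining 1 GB)
7 GB → drive 3 (remaining 1 GB)
6 GB → drive 4 (remaining 2 GB)
6 GB → drive 5 (remaining 2 GB)
6 GB → drive 6 (remaining 2 GB)
5 GB → drive 7 (remaining 3 GB)
5 GB → drive 8 (remaining 3 GB)
5 GB → drive 9 (remaining 3 GB)
5 GB → drive 10 (remaining 3 GB)
4 GB → drive 11 (remaining 4 GB)
1 GB → drive 1 (remaining 0 GB)
1 GB → drive 2 (remaining 0 GB)
1 GB → drive 3 (remaining 0 GB)
1 GB → drive 4 (remaining 1 GB)
1 GB → drive 4 (remaining 0 GB)
1 GB → drive 5 (remaining 1 GB)

11 drives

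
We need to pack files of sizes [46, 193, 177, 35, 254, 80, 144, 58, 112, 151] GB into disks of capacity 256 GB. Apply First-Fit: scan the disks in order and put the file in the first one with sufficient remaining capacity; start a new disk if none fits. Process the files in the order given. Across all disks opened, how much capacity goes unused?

286

46 GB → disk 1 (remaining 210 GB)
193 GB → disk 1 (remaining 17 GB)
177 GB → disk 2 (remaining 79 GB)
35 GB → disk 2 (remaining 44 GB)
254 GB → disk 3 (remaining 2 GB)
80 GB → disk 4 (remaining 176 GB)
144 GB → disk 4 (remaining 32 GB)
58 GB → disk 5 (remaining 198 GB)
112 GB → disk 5 (remaining 86 GB)
151 GB → disk 6 (remaining 105 GB)
6 disks × 256 GB = 1536 GB; used 1250 GB; unused 286 GB.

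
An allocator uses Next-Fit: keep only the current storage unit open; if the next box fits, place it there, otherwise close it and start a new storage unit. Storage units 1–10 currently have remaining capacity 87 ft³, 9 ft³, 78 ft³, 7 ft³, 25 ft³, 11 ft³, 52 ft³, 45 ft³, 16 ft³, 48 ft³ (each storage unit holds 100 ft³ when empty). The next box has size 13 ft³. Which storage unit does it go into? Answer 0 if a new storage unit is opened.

Next-Fit only looks at storage unit 10, which has 48 ft³ free.
13 ft³ fits there.

10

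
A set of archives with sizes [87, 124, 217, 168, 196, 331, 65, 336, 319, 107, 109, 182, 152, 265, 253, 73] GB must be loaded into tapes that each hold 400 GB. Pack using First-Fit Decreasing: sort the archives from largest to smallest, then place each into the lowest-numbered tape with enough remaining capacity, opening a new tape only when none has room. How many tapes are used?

8 tapes

Sorted descending: 336, 331, 319, 265, 253, 217, 196, 182, 168, 152, 124, 109, 107, 87, 73, 65.
Put 336 GB in tape 1; 64 GB remain.
Put 331 GB in tape 2; 69 GB remain.
Put 319 GB in tape 3; 81 GB remain.
Put 265 GB in tape 4; 135 GB remain.
Put 253 GB in tape 5; 147 GB remain.
Put 217 GB in tape 6; 183 GB remain.
Put 196 GB in tape 7; 204 GB remain.
Put 182 GB in tape 6; 1 GB remain.
Put 168 GB in tape 7; 36 GB remain.
Put 152 GB in tape 8; 248 GB remain.
Put 124 GB in tape 4; 11 GB remain.
Put 109 GB in tape 5; 38 GB remain.
Put 107 GB in tape 8; 141 GB remain.
Put 87 GB in tape 8; 54 GB remain.
Put 73 GB in tape 3; 8 GB remain.
Put 65 GB in tape 2; 4 GB remain.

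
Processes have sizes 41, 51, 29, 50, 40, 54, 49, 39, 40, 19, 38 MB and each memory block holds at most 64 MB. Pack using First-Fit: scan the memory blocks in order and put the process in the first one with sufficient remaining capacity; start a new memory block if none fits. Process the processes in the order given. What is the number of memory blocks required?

memory block 1: place 41 MB, 23 MB left
memory block 2: place 51 MB, 13 MB left
memory block 3: place 29 MB, 35 MB left
memory block 4: place 50 MB, 14 MB left
memory block 5: place 40 MB, 24 MB left
memory block 6: place 54 MB, 10 MB left
memory block 7: place 49 MB, 15 MB left
memory block 8: place 39 MB, 25 MB left
memory block 9: place 40 MB, 24 MB left
memory block 1: place 19 MB, 4 MB left
memory block 10: place 38 MB, 26 MB left
Final memory blocks: [41,19] [51] [29] [50] [40] [54] [49] [39] [40] [38].

10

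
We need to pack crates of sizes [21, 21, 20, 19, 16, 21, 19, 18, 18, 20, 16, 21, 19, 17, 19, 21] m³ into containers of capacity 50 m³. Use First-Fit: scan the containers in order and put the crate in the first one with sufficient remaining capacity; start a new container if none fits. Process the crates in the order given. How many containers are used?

Put 21 m³ in container 1; 29 m³ remain.
Put 21 m³ in container 1; 8 m³ remain.
Put 20 m³ in container 2; 30 m³ remain.
Put 19 m³ in container 2; 11 m³ remain.
Put 16 m³ in container 3; 34 m³ remain.
Put 21 m³ in container 3; 13 m³ remain.
Put 19 m³ in container 4; 31 m³ remain.
Put 18 m³ in container 4; 13 m³ remain.
Put 18 m³ in container 5; 32 m³ remain.
Put 20 m³ in container 5; 12 m³ remain.
Put 16 m³ in container 6; 34 m³ remain.
Put 21 m³ in container 6; 13 m³ remain.
Put 19 m³ in container 7; 31 m³ remain.
Put 17 m³ in container 7; 14 m³ remain.
Put 19 m³ in container 8; 31 m³ remain.
Put 21 m³ in container 8; 10 m³ remain.
Final containers: [21,21] [20,19] [16,21] [19,18] [18,20] [16,21] [19,17] [19,21].

8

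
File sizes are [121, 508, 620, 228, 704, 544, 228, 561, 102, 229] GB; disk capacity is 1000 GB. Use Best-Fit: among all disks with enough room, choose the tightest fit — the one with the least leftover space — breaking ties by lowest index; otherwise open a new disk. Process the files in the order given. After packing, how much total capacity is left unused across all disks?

Put 121 GB in disk 1; 879 GB remain.
Put 508 GB in disk 1; 371 GB remain.
Put 620 GB in disk 2; 380 GB remain.
Put 228 GB in disk 1; 143 GB remain.
Put 704 GB in disk 3; 296 GB remain.
Put 544 GB in disk 4; 456 GB remain.
Put 228 GB in disk 3; 68 GB remain.
Put 561 GB in disk 5; 439 GB remain.
Put 102 GB in disk 1; 41 GB remain.
Put 229 GB in disk 2; 151 GB remain.
5 disks × 1000 GB = 5000 GB; used 3845 GB; unused 1155 GB.

1155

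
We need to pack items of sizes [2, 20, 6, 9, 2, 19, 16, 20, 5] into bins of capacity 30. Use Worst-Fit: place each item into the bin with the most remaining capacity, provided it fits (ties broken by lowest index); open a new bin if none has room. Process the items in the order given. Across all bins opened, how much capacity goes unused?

21

Put 2 in bin 1; 28 remain.
Put 20 in bin 1; 8 remain.
Put 6 in bin 1; 2 remain.
Put 9 in bin 2; 21 remain.
Put 2 in bin 2; 19 remain.
Put 19 in bin 2; 0 remain.
Put 16 in bin 3; 14 remain.
Put 20 in bin 4; 10 remain.
Put 5 in bin 3; 9 remain.
4 bins × 30 = 120; used 99; unused 21.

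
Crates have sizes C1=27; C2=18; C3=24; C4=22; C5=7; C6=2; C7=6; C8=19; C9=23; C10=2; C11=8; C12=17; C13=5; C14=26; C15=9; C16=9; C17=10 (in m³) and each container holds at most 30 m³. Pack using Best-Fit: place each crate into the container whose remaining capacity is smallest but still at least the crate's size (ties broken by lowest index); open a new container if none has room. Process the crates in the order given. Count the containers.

9 containers

container 1: place C1 (27 m³), 3 m³ left
container 2: place C2 (18 m³), 12 m³ left
container 3: place C3 (24 m³), 6 m³ left
container 4: place C4 (22 m³), 8 m³ left
container 4: place C5 (7 m³), 1 m³ left
container 1: place C6 (2 m³), 1 m³ left
container 3: place C7 (6 m³), 0 m³ left
container 5: place C8 (19 m³), 11 m³ left
container 6: place C9 (23 m³), 7 m³ left
container 6: place C10 (2 m³), 5 m³ left
container 5: place C11 (8 m³), 3 m³ left
container 7: place C12 (17 m³), 13 m³ left
container 6: place C13 (5 m³), 0 m³ left
container 8: place C14 (26 m³), 4 m³ left
container 2: place C15 (9 m³), 3 m³ left
container 7: place C16 (9 m³), 4 m³ left
container 9: place C17 (10 m³), 20 m³ left
Final containers: [27,2] [18,9] [24,6] [22,7] [19,8] [23,2,5] [17,9] [26] [10].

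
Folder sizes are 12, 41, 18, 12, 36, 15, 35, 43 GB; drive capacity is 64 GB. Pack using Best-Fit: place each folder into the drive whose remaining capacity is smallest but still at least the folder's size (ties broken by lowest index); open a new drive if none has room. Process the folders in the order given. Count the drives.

5 drives

drive 1: place 12 GB, 52 GB left
drive 1: place 41 GB, 11 GB left
drive 2: place 18 GB, 46 GB left
drive 2: place 12 GB, 34 GB left
drive 3: place 36 GB, 28 GB left
drive 3: place 15 GB, 13 GB left
drive 4: place 35 GB, 29 GB left
drive 5: place 43 GB, 21 GB left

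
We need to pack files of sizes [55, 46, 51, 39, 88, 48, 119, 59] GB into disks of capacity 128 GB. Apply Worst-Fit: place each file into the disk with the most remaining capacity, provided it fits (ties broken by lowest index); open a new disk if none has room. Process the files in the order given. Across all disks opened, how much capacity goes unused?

135

55 GB → disk 1 (remaining 73 GB)
46 GB → disk 1 (remaining 27 GB)
51 GB → disk 2 (remaining 77 GB)
39 GB → disk 2 (remaining 38 GB)
88 GB → disk 3 (remaining 40 GB)
48 GB → disk 4 (remaining 80 GB)
119 GB → disk 5 (remaining 9 GB)
59 GB → disk 4 (remaining 21 GB)
5 disks × 128 GB = 640 GB; used 505 GB; unused 135 GB.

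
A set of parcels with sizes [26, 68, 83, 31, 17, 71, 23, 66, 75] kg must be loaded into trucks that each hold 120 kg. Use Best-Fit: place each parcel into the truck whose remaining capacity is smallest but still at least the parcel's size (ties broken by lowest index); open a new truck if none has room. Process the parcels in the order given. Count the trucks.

26 kg → truck 1 (remaining 94 kg)
68 kg → truck 1 (remaining 26 kg)
83 kg → truck 2 (remaining 37 kg)
31 kg → truck 2 (remaining 6 kg)
17 kg → truck 1 (remaining 9 kg)
71 kg → truck 3 (remaining 49 kg)
23 kg → truck 3 (remaining 26 kg)
66 kg → truck 4 (remaining 54 kg)
75 kg → truck 5 (remaining 45 kg)

5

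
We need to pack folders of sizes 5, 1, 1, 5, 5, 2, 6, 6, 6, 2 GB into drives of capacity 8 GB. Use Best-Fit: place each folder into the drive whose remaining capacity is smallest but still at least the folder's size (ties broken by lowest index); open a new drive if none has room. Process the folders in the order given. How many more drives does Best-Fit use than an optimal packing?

0

Best-Fit: [5,1,1] [5,2] [5] [6,2] [6] [6] → 6 drives.
6 folders exceed 4 GB (half the capacity), and no two of those can share a drive, so at least 6 drives are needed.
So 6 is already optimal.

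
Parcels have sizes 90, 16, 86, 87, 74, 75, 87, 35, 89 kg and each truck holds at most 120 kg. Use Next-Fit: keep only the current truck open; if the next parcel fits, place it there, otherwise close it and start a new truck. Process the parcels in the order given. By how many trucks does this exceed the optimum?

Next-Fit: [90,16] [86] [87] [74] [75] [87] [35] [89] → 8 trucks.
7 parcels exceed 60 kg (half the capacity), and no two of those can share a truck, so at least 7 trucks are needed.
An optimal packing achieves that bound: [90,16] [89] [87] [87] [86] [75,35] [74] → 7 trucks.
Excess: 8 − 7 = 1.

1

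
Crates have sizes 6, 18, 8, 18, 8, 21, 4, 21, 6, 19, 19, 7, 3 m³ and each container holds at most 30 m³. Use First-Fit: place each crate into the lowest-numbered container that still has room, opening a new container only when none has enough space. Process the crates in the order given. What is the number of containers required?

container 1: place 6 m³, 24 m³ left
container 1: place 18 m³, 6 m³ left
container 2: place 8 m³, 22 m³ left
container 2: place 18 m³, 4 m³ left
container 3: place 8 m³, 22 m³ left
container 3: place 21 m³, 1 m³ left
container 1: place 4 m³, 2 m³ left
container 4: place 21 m³, 9 m³ left
container 4: place 6 m³, 3 m³ left
container 5: place 19 m³, 11 m³ left
container 6: place 19 m³, 11 m³ left
container 5: place 7 m³, 4 m³ left
container 2: place 3 m³, 1 m³ left

6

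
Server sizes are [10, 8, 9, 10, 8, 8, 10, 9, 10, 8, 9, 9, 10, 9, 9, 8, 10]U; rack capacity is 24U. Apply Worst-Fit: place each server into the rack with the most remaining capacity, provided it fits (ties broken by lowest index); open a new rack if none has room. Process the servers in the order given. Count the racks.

rack 1: place 10U, 14U left
rack 1: place 8U, 6U left
rack 2: place 9U, 15U left
rack 2: place 10U, 5U left
rack 3: place 8U, 16U left
rack 3: place 8U, 8U left
rack 4: place 10U, 14U left
rack 4: place 9U, 5U left
rack 5: place 10U, 14U left
rack 5: place 8U, 6U left
rack 6: place 9U, 15U left
rack 6: place 9U, 6U left
rack 7: place 10U, 14U left
rack 7: place 9U, 5U left
rack 8: place 9U, 15U left
rack 8: place 8U, 7U left
rack 9: place 10U, 14U left
Final racks: [10,8] [9,10] [8,8] [10,9] [10,8] [9,9] [10,9] [9,8] [10].

9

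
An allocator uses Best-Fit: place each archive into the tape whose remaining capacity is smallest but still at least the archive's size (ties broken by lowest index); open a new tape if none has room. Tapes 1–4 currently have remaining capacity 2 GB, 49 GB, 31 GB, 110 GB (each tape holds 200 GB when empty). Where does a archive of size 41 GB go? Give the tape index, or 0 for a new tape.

Tapes with room: tape 2 (49 GB), tape 4 (110 GB).
Tightest fit is tape 2 with 49 GB free.

2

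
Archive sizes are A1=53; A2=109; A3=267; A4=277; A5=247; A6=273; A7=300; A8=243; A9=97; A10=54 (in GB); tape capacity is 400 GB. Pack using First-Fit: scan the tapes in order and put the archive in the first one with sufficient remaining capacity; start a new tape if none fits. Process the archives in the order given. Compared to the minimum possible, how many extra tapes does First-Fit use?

First-Fit: [53,109,97,54] [267] [277] [247] [273] [300] [243] → 7 tapes.
6 archives exceed 200 GB (half the capacity), and no two of those can share a tape, so at least 6 tapes are needed.
An optimal packing achieves that bound: [300,97] [277,109] [273,54,53] [267] [247] [243] → 6 tapes.
Excess: 7 − 6 = 1.

1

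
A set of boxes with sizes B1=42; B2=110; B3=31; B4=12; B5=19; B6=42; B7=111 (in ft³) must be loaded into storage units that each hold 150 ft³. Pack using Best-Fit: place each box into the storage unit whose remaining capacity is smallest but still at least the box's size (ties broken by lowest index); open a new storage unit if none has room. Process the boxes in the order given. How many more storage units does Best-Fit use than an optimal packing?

Best-Fit: [42,12,19,42] [110,31] [111] → 3 storage units.
Total size 367 ft³; any packing needs at least ⌈367/150⌉ = 3 storage units.
So 3 is already optimal.

0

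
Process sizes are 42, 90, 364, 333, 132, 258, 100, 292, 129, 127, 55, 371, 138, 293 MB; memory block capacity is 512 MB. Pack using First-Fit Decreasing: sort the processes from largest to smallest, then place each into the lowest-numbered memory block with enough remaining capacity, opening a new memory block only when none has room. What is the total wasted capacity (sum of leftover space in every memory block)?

348

Sorted descending: 371, 364, 333, 293, 292, 258, 138, 132, 129, 127, 100, 90, 55, 42.
371 MB → memory block 1 (remaining 141 MB)
364 MB → memory block 2 (remaining 148 MB)
333 MB → memory block 3 (remaining 179 MB)
293 MB → memory block 4 (remaining 219 MB)
292 MB → memory block 5 (remaining 220 MB)
258 MB → memory block 6 (remaining 254 MB)
138 MB → memory block 1 (remaining 3 MB)
132 MB → memory block 2 (remaining 16 MB)
129 MB → memory block 3 (remaining 50 MB)
127 MB → memory block 4 (remaining 92 MB)
100 MB → memory block 5 (remaining 120 MB)
90 MB → memory block 4 (remaining 2 MB)
55 MB → memory block 5 (remaining 65 MB)
42 MB → memory block 3 (remaining 8 MB)
6 memory blocks × 512 MB = 3072 MB; used 2724 MB; unused 348 MB.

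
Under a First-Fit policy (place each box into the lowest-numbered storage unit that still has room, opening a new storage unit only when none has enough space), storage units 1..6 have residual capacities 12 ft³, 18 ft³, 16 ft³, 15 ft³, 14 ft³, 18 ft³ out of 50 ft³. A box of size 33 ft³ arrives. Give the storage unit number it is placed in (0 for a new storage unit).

No storage unit has ≥ 33 ft³ free, so a new storage unit is opened.

0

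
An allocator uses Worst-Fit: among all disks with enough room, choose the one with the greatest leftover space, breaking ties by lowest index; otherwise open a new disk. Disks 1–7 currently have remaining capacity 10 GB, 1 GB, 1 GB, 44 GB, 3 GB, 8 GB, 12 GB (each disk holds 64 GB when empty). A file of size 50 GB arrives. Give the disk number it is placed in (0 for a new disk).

No disk has ≥ 50 GB free, so a new disk is opened.

0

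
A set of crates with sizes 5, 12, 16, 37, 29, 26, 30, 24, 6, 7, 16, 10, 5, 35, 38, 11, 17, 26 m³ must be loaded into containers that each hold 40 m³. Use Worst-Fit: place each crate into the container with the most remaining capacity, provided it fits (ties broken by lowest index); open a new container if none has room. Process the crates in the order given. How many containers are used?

11 containers

Put 5 m³ in container 1; 35 m³ remain.
Put 12 m³ in container 1; 23 m³ remain.
Put 16 m³ in container 1; 7 m³ remain.
Put 37 m³ in container 2; 3 m³ remain.
Put 29 m³ in container 3; 11 m³ remain.
Put 26 m³ in container 4; 14 m³ remain.
Put 30 m³ in container 5; 10 m³ remain.
Put 24 m³ in container 6; 16 m³ remain.
Put 6 m³ in container 6; 10 m³ remain.
Put 7 m³ in container 4; 7 m³ remain.
Put 16 m³ in container 7; 24 m³ remain.
Put 10 m³ in container 7; 14 m³ remain.
Put 5 m³ in container 7; 9 m³ remain.
Put 35 m³ in container 8; 5 m³ remain.
Put 38 m³ in container 9; 2 m³ remain.
Put 11 m³ in container 3; 0 m³ remain.
Put 17 m³ in container 10; 23 m³ remain.
Put 26 m³ in container 11; 14 m³ remain.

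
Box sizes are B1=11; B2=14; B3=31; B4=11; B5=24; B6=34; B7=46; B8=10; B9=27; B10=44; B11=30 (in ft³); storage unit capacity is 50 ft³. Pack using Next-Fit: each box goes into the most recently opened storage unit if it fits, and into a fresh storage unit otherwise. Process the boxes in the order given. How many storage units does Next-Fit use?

Put B1 (11 ft³) in storage unit 1; 39 ft³ remain.
Put B2 (14 ft³) in storage unit 1; 25 ft³ remain.
Put B3 (31 ft³) in storage unit 2; 19 ft³ remain.
Put B4 (11 ft³) in storage unit 2; 8 ft³ remain.
Put B5 (24 ft³) in storage unit 3; 26 ft³ remain.
Put B6 (34 ft³) in storage unit 4; 16 ft³ remain.
Put B7 (46 ft³) in storage unit 5; 4 ft³ remain.
Put B8 (10 ft³) in storage unit 6; 40 ft³ remain.
Put B9 (27 ft³) in storage unit 6; 13 ft³ remain.
Put B10 (44 ft³) in storage unit 7; 6 ft³ remain.
Put B11 (30 ft³) in storage unit 8; 20 ft³ remain.

8 storage units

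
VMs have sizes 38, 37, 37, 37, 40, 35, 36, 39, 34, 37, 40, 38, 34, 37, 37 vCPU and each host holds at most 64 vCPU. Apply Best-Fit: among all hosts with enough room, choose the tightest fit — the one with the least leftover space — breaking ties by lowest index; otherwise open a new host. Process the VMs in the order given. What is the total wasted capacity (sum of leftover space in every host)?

38 vCPU → host 1 (remaining 26 vCPU)
37 vCPU → host 2 (remaining 27 vCPU)
37 vCPU → host 3 (remaining 27 vCPU)
37 vCPU → host 4 (remaining 27 vCPU)
40 vCPU → host 5 (remaining 24 vCPU)
35 vCPU → host 6 (remaining 29 vCPU)
36 vCPU → host 7 (remaining 28 vCPU)
39 vCPU → host 8 (remaining 25 vCPU)
34 vCPU → host 9 (remaining 30 vCPU)
37 vCPU → host 10 (remaining 27 vCPU)
40 vCPU → host 11 (remaining 24 vCPU)
38 vCPU → host 12 (remaining 26 vCPU)
34 vCPU → host 13 (remaining 30 vCPU)
37 vCPU → host 14 (remaining 27 vCPU)
37 vCPU → host 15 (remaining 27 vCPU)
15 hosts × 64 vCPU = 960 vCPU; used 556 vCPU; unused 404 vCPU.

404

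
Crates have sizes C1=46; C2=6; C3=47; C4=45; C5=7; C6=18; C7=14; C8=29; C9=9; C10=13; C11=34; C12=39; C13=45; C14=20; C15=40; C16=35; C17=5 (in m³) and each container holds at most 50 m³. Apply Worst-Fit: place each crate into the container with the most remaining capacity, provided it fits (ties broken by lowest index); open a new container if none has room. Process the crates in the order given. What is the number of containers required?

11

Put C1 (46 m³) in container 1; 4 m³ remain.
Put C2 (6 m³) in container 2; 44 m³ remain.
Put C3 (47 m³) in container 3; 3 m³ remain.
Put C4 (45 m³) in container 4; 5 m³ remain.
Put C5 (7 m³) in container 2; 37 m³ remain.
Put C6 (18 m³) in container 2; 19 m³ remain.
Put C7 (14 m³) in container 2; 5 m³ remain.
Put C8 (29 m³) in container 5; 21 m³ remain.
Put C9 (9 m³) in container 5; 12 m³ remain.
Put C10 (13 m³) in container 6; 37 m³ remain.
Put C11 (34 m³) in container 6; 3 m³ remain.
Put C12 (39 m³) in container 7; 11 m³ remain.
Put C13 (45 m³) in container 8; 5 m³ remain.
Put C14 (20 m³) in container 9; 30 m³ remain.
Put C15 (40 m³) in container 10; 10 m³ remain.
Put C16 (35 m³) in container 11; 15 m³ remain.
Put C17 (5 m³) in container 9; 25 m³ remain.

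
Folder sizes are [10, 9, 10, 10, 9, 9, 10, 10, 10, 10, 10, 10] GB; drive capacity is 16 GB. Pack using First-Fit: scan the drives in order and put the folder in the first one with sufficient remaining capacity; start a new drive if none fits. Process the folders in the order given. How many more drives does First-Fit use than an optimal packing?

First-Fit: [10] [9] [10] [10] [9] [9] [10] [10] [10] [10] [10] [10] → 12 drives.
12 folders exceed 8 GB (half the capacity), and no two of those can share a drive, so at least 12 drives are needed.
So 12 is already optimal.

0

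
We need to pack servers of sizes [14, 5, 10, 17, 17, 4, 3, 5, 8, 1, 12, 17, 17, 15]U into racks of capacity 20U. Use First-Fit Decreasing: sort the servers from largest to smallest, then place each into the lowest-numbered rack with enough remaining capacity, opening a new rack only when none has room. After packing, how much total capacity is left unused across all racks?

Sorted descending: 17, 17, 17, 17, 15, 14, 12, 10, 8, 5, 5, 4, 3, 1.
Put 17U in rack 1; 3U remain.
Put 17U in rack 2; 3U remain.
Put 17U in rack 3; 3U remain.
Put 17U in rack 4; 3U remain.
Put 15U in rack 5; 5U remain.
Put 14U in rack 6; 6U remain.
Put 12U in rack 7; 8U remain.
Put 10U in rack 8; 10U remain.
Put 8U in rack 7; 0U remain.
Put 5U in rack 5; 0U remain.
Put 5U in rack 6; 1U remain.
Put 4U in rack 8; 6U remain.
Put 3U in rack 1; 0U remain.
Put 1U in rack 2; 2U remain.
8 racks × 20U = 160U; used 145U; unused 15U.

15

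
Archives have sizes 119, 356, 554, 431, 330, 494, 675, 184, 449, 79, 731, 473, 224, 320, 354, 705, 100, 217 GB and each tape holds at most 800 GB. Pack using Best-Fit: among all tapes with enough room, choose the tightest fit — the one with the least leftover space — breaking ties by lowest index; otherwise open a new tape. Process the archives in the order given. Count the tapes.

10 tapes

119 GB → tape 1 (remaining 681 GB)
356 GB → tape 1 (remaining 325 GB)
554 GB → tape 2 (remaining 246 GB)
431 GB → tape 3 (remaining 369 GB)
330 GB → tape 3 (remaining 39 GB)
494 GB → tape 4 (remaining 306 GB)
675 GB → tape 5 (remaining 125 GB)
184 GB → tape 2 (remaining 62 GB)
449 GB → tape 6 (remaining 351 GB)
79 GB → tape 5 (remaining 46 GB)
731 GB → tape 7 (remaining 69 GB)
473 GB → tape 8 (remaining 327 GB)
224 GB → tape 4 (remaining 82 GB)
320 GB → tape 1 (remaining 5 GB)
354 GB → tape 9 (remaining 446 GB)
705 GB → tape 10 (remaining 95 GB)
100 GB → tape 8 (remaining 227 GB)
217 GB → tape 8 (remaining 10 GB)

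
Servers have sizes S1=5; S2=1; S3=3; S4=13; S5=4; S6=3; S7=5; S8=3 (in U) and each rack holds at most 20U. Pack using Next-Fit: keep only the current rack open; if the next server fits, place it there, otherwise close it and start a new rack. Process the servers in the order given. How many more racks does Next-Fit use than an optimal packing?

1

Next-Fit: [5,1,3] [13,4,3] [5,3] → 3 racks.
Total size 37U; any packing needs at least ⌈37/20⌉ = 2 racks.
An optimal packing achieves that bound: [13,5,1] [5,4,3,3,3] → 2 racks.
Excess: 3 − 2 = 1.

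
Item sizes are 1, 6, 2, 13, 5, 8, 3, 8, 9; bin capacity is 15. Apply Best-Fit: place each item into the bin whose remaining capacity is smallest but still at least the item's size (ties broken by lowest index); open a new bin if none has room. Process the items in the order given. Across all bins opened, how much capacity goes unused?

1 → bin 1 (remaining 14)
6 → bin 1 (remaining 8)
2 → bin 1 (remaining 6)
13 → bin 2 (remaining 2)
5 → bin 1 (remaining 1)
8 → bin 3 (remaining 7)
3 → bin 3 (remaining 4)
8 → bin 4 (remaining 7)
9 → bin 5 (remaining 6)
5 bins × 15 = 75; used 55; unused 20.

20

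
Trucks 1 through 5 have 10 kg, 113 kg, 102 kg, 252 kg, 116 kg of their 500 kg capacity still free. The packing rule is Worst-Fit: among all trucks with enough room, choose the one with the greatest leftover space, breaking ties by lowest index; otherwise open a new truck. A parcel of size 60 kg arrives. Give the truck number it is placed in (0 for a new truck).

4

Trucks with room: truck 2 (113 kg), truck 3 (102 kg), truck 4 (252 kg), truck 5 (116 kg).
Most room is truck 4 with 252 kg free.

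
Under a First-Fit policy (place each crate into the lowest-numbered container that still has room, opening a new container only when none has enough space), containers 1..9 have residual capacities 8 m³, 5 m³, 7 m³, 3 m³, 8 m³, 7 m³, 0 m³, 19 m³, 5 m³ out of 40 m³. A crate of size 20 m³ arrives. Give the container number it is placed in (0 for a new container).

0

No container has ≥ 20 m³ free, so a new container is opened.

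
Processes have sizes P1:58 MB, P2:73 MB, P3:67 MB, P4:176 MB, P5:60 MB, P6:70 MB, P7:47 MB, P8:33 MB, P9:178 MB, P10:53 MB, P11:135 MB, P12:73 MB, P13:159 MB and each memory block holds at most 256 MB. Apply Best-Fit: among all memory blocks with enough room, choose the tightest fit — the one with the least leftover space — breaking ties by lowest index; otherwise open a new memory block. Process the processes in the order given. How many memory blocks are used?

5 memory blocks

memory block 1: place P1 (58 MB), 198 MB left
memory block 1: place P2 (73 MB), 125 MB left
memory block 1: place P3 (67 MB), 58 MB left
memory block 2: place P4 (176 MB), 80 MB left
memory block 2: place P5 (60 MB), 20 MB left
memory block 3: place P6 (70 MB), 186 MB left
memory block 1: place P7 (47 MB), 11 MB left
memory block 3: place P8 (33 MB), 153 MB left
memory block 4: place P9 (178 MB), 78 MB left
memory block 4: place P10 (53 MB), 25 MB left
memory block 3: place P11 (135 MB), 18 MB left
memory block 5: place P12 (73 MB), 183 MB left
memory block 5: place P13 (159 MB), 24 MB left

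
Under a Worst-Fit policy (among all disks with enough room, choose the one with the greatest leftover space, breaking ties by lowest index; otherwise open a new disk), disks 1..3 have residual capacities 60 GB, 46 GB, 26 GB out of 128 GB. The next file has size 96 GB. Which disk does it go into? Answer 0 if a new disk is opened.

0

No disk has ≥ 96 GB free, so a new disk is opened.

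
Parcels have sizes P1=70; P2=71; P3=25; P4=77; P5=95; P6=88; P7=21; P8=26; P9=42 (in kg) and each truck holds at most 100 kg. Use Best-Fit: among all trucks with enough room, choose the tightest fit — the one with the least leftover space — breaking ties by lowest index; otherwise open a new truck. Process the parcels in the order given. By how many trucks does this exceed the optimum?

Best-Fit: [70,26] [71,25] [77,21] [95] [88] [42] → 6 trucks.
Total size 515 kg; any packing needs at least ⌈515/100⌉ = 6 trucks.
So 6 is already optimal.

0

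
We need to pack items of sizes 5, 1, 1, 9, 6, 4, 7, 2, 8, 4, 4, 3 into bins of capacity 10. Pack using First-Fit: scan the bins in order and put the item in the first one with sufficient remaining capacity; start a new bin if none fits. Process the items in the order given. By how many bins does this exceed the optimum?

First-Fit: [5,1,1,2] [9] [6,4] [7,3] [8] [4,4] → 6 bins.
Total size 54; any packing needs at least ⌈54/10⌉ = 6 bins.
So 6 is already optimal.

0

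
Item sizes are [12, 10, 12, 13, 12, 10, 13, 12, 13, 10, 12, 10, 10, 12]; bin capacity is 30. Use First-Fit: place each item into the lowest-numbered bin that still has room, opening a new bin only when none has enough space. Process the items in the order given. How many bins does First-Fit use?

7

Put 12 in bin 1; 18 remain.
Put 10 in bin 1; 8 remain.
Put 12 in bin 2; 18 remain.
Put 13 in bin 2; 5 remain.
Put 12 in bin 3; 18 remain.
Put 10 in bin 3; 8 remain.
Put 13 in bin 4; 17 remain.
Put 12 in bin 4; 5 remain.
Put 13 in bin 5; 17 remain.
Put 10 in bin 5; 7 remain.
Put 12 in bin 6; 18 remain.
Put 10 in bin 6; 8 remain.
Put 10 in bin 7; 20 remain.
Put 12 in bin 7; 8 remain.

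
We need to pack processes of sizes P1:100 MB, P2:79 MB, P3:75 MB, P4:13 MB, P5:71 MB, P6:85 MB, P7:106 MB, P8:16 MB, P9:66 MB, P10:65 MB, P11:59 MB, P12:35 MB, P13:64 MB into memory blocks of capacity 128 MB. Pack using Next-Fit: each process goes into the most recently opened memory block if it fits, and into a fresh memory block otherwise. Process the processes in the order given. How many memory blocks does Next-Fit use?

memory block 1: place P1 (100 MB), 28 MB left
memory block 2: place P2 (79 MB), 49 MB left
memory block 3: place P3 (75 MB), 53 MB left
memory block 3: place P4 (13 MB), 40 MB left
memory block 4: place P5 (71 MB), 57 MB left
memory block 5: place P6 (85 MB), 43 MB left
memory block 6: place P7 (106 MB), 22 MB left
memory block 6: place P8 (16 MB), 6 MB left
memory block 7: place P9 (66 MB), 62 MB left
memory block 8: place P10 (65 MB), 63 MB left
memory block 8: place P11 (59 MB), 4 MB left
memory block 9: place P12 (35 MB), 93 MB left
memory block 9: place P13 (64 MB), 29 MB left

9 memory blocks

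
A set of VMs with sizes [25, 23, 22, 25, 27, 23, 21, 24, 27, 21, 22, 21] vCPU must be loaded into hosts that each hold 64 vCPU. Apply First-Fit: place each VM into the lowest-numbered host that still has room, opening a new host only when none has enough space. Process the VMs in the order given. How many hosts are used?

6

host 1: place 25 vCPU, 39 vCPU left
host 1: place 23 vCPU, 16 vCPU left
host 2: place 22 vCPU, 42 vCPU left
host 2: place 25 vCPU, 17 vCPU left
host 3: place 27 vCPU, 37 vCPU left
host 3: place 23 vCPU, 14 vCPU left
host 4: place 21 vCPU, 43 vCPU left
host 4: place 24 vCPU, 19 vCPU left
host 5: place 27 vCPU, 37 vCPU left
host 5: place 21 vCPU, 16 vCPU left
host 6: place 22 vCPU, 42 vCPU left
host 6: place 21 vCPU, 21 vCPU left
Final hosts: [25,23] [22,25] [27,23] [21,24] [27,21] [22,21].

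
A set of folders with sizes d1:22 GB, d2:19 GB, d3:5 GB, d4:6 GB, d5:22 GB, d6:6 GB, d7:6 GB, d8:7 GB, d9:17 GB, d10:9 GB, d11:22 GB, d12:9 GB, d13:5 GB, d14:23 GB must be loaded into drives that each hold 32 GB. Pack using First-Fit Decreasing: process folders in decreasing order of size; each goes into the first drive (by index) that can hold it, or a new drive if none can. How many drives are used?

6

Sorted descending: 23, 22, 22, 22, 19, 17, 9, 9, 7, 6, 6, 6, 5, 5.
drive 1: place 23 GB, 9 GB left
drive 2: place 22 GB, 10 GB left
drive 3: place 22 GB, 10 GB left
drive 4: place 22 GB, 10 GB left
drive 5: place 19 GB, 13 GB left
drive 6: place 17 GB, 15 GB left
drive 1: place 9 GB, 0 GB left
drive 2: place 9 GB, 1 GB left
drive 3: place 7 GB, 3 GB left
drive 4: place 6 GB, 4 GB left
drive 5: place 6 GB, 7 GB left
drive 5: place 6 GB, 1 GB left
drive 6: place 5 GB, 10 GB left
drive 6: place 5 GB, 5 GB left
Final drives: [23,9] [22,9] [22,7] [22,6] [19,6,6] [17,5,5].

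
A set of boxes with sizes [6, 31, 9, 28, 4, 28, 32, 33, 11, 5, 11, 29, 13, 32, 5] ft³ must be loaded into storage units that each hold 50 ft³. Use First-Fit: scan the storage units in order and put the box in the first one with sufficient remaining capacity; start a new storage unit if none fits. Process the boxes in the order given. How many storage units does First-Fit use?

storage unit 1: place 6 ft³, 44 ft³ left
storage unit 1: place 31 ft³, 13 ft³ left
storage unit 1: place 9 ft³, 4 ft³ left
storage unit 2: place 28 ft³, 22 ft³ left
storage unit 1: place 4 ft³, 0 ft³ left
storage unit 3: place 28 ft³, 22 ft³ left
storage unit 4: place 32 ft³, 18 ft³ left
storage unit 5: place 33 ft³, 17 ft³ left
storage unit 2: place 11 ft³, 11 ft³ left
storage unit 2: place 5 ft³, 6 ft³ left
storage unit 3: place 11 ft³, 11 ft³ left
storage unit 6: place 29 ft³, 21 ft³ left
storage unit 4: place 13 ft³, 5 ft³ left
storage unit 7: place 32 ft³, 18 ft³ left
storage unit 2: place 5 ft³, 1 ft³ left
Final storage units: [6,31,9,4] [28,11,5,5] [28,11] [32,13] [33] [29] [32].

7 storage units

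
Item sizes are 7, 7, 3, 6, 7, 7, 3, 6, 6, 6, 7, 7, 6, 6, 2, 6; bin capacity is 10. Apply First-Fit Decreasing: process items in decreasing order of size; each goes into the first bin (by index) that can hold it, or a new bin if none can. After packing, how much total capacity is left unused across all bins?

Sorted descending: 7, 7, 7, 7, 7, 7, 6, 6, 6, 6, 6, 6, 6, 3, 3, 2.
bin 1: place 7, 3 left
bin 2: place 7, 3 left
bin 3: place 7, 3 left
bin 4: place 7, 3 left
bin 5: place 7, 3 left
bin 6: place 7, 3 left
bin 7: place 6, 4 left
bin 8: place 6, 4 left
bin 9: place 6, 4 left
bin 10: place 6, 4 left
bin 11: place 6, 4 left
bin 12: place 6, 4 left
bin 13: place 6, 4 left
bin 1: place 3, 0 left
bin 2: place 3, 0 left
bin 3: place 2, 1 left
13 bins × 10 = 130; used 92; unused 38.

38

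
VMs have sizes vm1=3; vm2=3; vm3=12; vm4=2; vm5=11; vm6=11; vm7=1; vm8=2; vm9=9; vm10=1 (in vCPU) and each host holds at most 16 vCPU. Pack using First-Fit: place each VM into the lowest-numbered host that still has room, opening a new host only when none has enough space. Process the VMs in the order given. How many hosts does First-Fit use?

vm1 (3 vCPU) → host 1 (remaining 13 vCPU)
vm2 (3 vCPU) → host 1 (remaining 10 vCPU)
vm3 (12 vCPU) → host 2 (remaining 4 vCPU)
vm4 (2 vCPU) → host 1 (remaining 8 vCPU)
vm5 (11 vCPU) → host 3 (remaining 5 vCPU)
vm6 (11 vCPU) → host 4 (remaining 5 vCPU)
vm7 (1 vCPU) → host 1 (remaining 7 vCPU)
vm8 (2 vCPU) → host 1 (remaining 5 vCPU)
vm9 (9 vCPU) → host 5 (remaining 7 vCPU)
vm10 (1 vCPU) → host 1 (remaining 4 vCPU)
Final hosts: [3,3,2,1,2,1] [12] [11] [11] [9].

5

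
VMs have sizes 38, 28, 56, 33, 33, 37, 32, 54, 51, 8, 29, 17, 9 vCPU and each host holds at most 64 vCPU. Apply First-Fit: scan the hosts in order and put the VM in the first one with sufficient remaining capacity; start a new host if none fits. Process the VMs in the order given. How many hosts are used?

host 1: place 38 vCPU, 26 vCPU left
host 2: place 28 vCPU, 36 vCPU left
host 3: place 56 vCPU, 8 vCPU left
host 2: place 33 vCPU, 3 vCPU left
host 4: place 33 vCPU, 31 vCPU left
host 5: place 37 vCPU, 27 vCPU left
host 6: place 32 vCPU, 32 vCPU left
host 7: place 54 vCPU, 10 vCPU left
host 8: place 51 vCPU, 13 vCPU left
host 1: place 8 vCPU, 18 vCPU left
host 4: place 29 vCPU, 2 vCPU left
host 1: place 17 vCPU, 1 vCPU left
host 5: place 9 vCPU, 18 vCPU left
Final hosts: [38,8,17] [28,33] [56] [33,29] [37,9] [32] [54] [51].

8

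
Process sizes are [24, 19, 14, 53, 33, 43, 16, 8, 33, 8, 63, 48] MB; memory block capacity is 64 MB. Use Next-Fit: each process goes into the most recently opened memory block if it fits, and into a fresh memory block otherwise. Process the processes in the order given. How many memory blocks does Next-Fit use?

memory block 1: place 24 MB, 40 MB left
memory block 1: place 19 MB, 21 MB left
memory block 1: place 14 MB, 7 MB left
memory block 2: place 53 MB, 11 MB left
memory block 3: place 33 MB, 31 MB left
memory block 4: place 43 MB, 21 MB left
memory block 4: place 16 MB, 5 MB left
memory block 5: place 8 MB, 56 MB left
memory block 5: place 33 MB, 23 MB left
memory block 5: place 8 MB, 15 MB left
memory block 6: place 63 MB, 1 MB left
memory block 7: place 48 MB, 16 MB left

7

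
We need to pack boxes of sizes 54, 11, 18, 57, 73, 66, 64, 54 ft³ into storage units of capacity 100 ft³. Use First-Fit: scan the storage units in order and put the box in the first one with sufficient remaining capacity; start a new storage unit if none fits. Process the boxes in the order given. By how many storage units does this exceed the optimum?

0

First-Fit: [54,11,18] [57] [73] [66] [64] [54] → 6 storage units.
6 boxes exceed 50 ft³ (half the capacity), and no two of those can share a storage unit, so at least 6 storage units are needed.
So 6 is already optimal.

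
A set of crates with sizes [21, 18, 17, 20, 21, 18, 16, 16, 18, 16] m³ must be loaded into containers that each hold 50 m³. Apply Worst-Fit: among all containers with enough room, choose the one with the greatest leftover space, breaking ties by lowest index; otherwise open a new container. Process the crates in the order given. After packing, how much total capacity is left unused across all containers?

21 m³ → container 1 (remaining 29 m³)
18 m³ → container 1 (remaining 11 m³)
17 m³ → container 2 (remaining 33 m³)
20 m³ → container 2 (remaining 13 m³)
21 m³ → container 3 (remaining 29 m³)
18 m³ → container 3 (remaining 11 m³)
16 m³ → container 4 (remaining 34 m³)
16 m³ → container 4 (remaining 18 m³)
18 m³ → container 4 (remaining 0 m³)
16 m³ → container 5 (remaining 34 m³)
5 containers × 50 m³ = 250 m³; used 181 m³; unused 69 m³.

69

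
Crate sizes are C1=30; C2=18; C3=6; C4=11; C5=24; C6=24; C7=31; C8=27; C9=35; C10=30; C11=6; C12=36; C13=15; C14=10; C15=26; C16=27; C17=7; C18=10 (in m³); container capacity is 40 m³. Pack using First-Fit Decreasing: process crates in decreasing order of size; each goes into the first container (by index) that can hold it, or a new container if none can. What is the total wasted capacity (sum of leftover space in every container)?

Sorted descending: 36, 35, 31, 30, 30, 27, 27, 26, 24, 24, 18, 15, 11, 10, 10, 7, 6, 6.
36 m³ → container 1 (remaining 4 m³)
35 m³ → container 2 (remaining 5 m³)
31 m³ → container 3 (remaining 9 m³)
30 m³ → container 4 (remaining 10 m³)
30 m³ → container 5 (remaining 10 m³)
27 m³ → container 6 (remaining 13 m³)
27 m³ → container 7 (remaining 13 m³)
26 m³ → container 8 (remaining 14 m³)
24 m³ → container 9 (remaining 16 m³)
24 m³ → container 10 (remaining 16 m³)
18 m³ → container 11 (remaining 22 m³)
15 m³ → container 9 (remaining 1 m³)
11 m³ → container 6 (remaining 2 m³)
10 m³ → container 4 (remaining 0 m³)
10 m³ → container 5 (remaining 0 m³)
7 m³ → container 3 (remaining 2 m³)
6 m³ → container 7 (remaining 7 m³)
6 m³ → container 7 (remaining 1 m³)
11 containers × 40 m³ = 440 m³; used 373 m³; unused 67 m³.

67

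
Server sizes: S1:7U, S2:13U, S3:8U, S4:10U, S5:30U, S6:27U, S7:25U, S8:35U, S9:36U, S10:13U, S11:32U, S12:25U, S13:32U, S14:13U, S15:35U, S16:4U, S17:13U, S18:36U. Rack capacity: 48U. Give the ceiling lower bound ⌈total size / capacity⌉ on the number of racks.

Total size = 7 + 13 + 8 + 10 + 30 + 27 + 25 + 35 + 36 + 13 + 32 + 25 + 32 + 13 + 35 + 4 + 13 + 36 = 394U.
⌈394 / 48⌉ = 9.

9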